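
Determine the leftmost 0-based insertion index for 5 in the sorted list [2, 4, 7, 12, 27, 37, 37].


List is sorted: [2, 4, 7, 12, 27, 37, 37]
We need the leftmost position where 5 can be inserted, i.e. the first index whose element is >= 5 (or the end of the list if none is).
Binary search with low=0, high=7 (0-based indices):
  low=0, high=7, mid=3: a[3]=12 >= 5, so high = 3
  low=0, high=3, mid=1: a[1]=4 < 5, so low = 2
  low=2, high=3, mid=2: a[2]=7 >= 5, so high = 2
Now low = high = 2, so the insertion index is 2.
Final answer: 2


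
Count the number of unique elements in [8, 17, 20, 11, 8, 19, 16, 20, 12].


List all unique values:
Distinct values: [8, 11, 12, 16, 17, 19, 20]
Count = 7
Final answer: 7


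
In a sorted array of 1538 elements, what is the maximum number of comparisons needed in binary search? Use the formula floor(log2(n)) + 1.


Binary search halves the search space each step.
Maximum comparisons = floor(log2(1538)) + 1
log2(1538) = 10.5868
floor(log2(1538)) = 10, so 10 + 1 = 11
Final answer: 11


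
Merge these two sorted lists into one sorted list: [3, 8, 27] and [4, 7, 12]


List A: [3, 8, 27]
List B: [4, 7, 12]
Repeatedly compare the front elements and take the smaller:
  3 vs 4 -> take 3
  8 vs 4 -> take 4
  8 vs 7 -> take 7
  8 vs 12 -> take 8
  27 vs 12 -> take 12
  B is exhausted; append the rest of A: [27]
Final answer: [3, 4, 7, 8, 12, 27]


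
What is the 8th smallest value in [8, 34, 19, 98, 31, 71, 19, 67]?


Sort ascending: [8, 19, 19, 31, 34, 67, 71, 98]
The 8th element (1-indexed) is at index 7.
Value = 98
Final answer: 98


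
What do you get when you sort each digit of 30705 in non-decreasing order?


The number 30705 has digits: 3, 0, 7, 0, 5
Sorted: 0, 0, 3, 5, 7
Joining the sorted digits gives the result.
Final answer: 00357


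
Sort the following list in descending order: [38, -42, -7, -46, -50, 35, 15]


Original list: [38, -42, -7, -46, -50, 35, 15]
Repeatedly take the largest remaining element:
  Remaining [38, -42, -7, -46, -50, 35, 15] -> largest is 38
  Remaining [-42, -7, -46, -50, 35, 15] -> largest is 35
  Remaining [-42, -7, -46, -50, 15] -> largest is 15
  Remaining [-42, -7, -46, -50] -> largest is -7
  Remaining [-42, -46, -50] -> largest is -42
  Remaining [-46, -50] -> largest is -46
  Remaining [-50] -> largest is -50
Collecting the picks in order gives the descending list.
Final answer: [38, 35, 15, -7, -42, -46, -50]


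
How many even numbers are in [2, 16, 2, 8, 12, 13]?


Check each element:
  2 is even
  16 is even
  2 is even
  8 is even
  12 is even
  13 is odd
Evens: [2, 16, 2, 8, 12]
Count of evens = 5
Final answer: 5


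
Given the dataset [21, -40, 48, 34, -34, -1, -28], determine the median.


First, sort the list: [-40, -34, -28, -1, 21, 34, 48]
The list has 7 elements (odd count).
The middle index is 3 (0-based), and the element there is -1.
Final answer: -1


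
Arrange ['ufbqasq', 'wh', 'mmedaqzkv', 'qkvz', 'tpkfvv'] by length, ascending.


Compute lengths:
  'ufbqasq' has length 7
  'wh' has length 2
  'mmedaqzkv' has length 9
  'qkvz' has length 4
  'tpkfvv' has length 6
Lengths in increasing order: 2 < 4 < 6 < 7 < 9
Listing the words in that order gives the answer.
Final answer: ['wh', 'qkvz', 'tpkfvv', 'ufbqasq', 'mmedaqzkv']


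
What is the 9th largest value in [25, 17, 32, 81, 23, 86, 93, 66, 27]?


Sort descending: [93, 86, 81, 66, 32, 27, 25, 23, 17]
The 9th element (1-indexed) is at index 8.
Value = 17
Final answer: 17


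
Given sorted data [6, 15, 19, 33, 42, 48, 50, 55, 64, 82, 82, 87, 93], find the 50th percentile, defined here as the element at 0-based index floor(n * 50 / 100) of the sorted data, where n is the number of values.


The dataset has n = 13 elements.
Index = floor(13 * 50 / 100) = floor(650 / 100) = floor(6.5) = 6
Counting from index 0 in the sorted data, the element at index 6 is 50.
Final answer: 50


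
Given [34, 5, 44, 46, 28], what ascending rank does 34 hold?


Sort ascending: [5, 28, 34, 44, 46]
Find 34 in the sorted list.
34 is at position 3 (1-indexed).
Final answer: 3


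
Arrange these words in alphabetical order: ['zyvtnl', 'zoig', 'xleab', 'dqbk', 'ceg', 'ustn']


Compare strings character by character (the first differing letter decides):
  'ceg' < 'dqbk' since 'c' < 'd' at position 1
  'dqbk' < 'ustn' since 'd' < 'u' at position 1
  'ustn' < 'xleab' since 'u' < 'x' at position 1
  'xleab' < 'zoig' since 'x' < 'z' at position 1
  'zoig' < 'zyvtnl' since 'o' < 'y' at position 2
Chaining these comparisons gives the alphabetical order.
Final answer: ['ceg', 'dqbk', 'ustn', 'xleab', 'zoig', 'zyvtnl']


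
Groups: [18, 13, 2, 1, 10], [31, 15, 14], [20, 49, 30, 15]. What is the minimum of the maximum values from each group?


Find max of each group:
  Group 1: [18, 13, 2, 1, 10] -> max = 18
  Group 2: [31, 15, 14] -> max = 31
  Group 3: [20, 49, 30, 15] -> max = 49
Maxes: [18, 31, 49]
Minimum of maxes = 18
Final answer: 18


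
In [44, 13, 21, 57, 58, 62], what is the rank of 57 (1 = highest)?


Sort descending: [62, 58, 57, 44, 21, 13]
Find 57 in the sorted list.
57 is at position 3.
Final answer: 3


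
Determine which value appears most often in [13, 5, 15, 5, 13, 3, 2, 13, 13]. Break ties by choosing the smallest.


Count the frequency of each value:
  2 appears 1 time(s)
  3 appears 1 time(s)
  5 appears 2 time(s)
  13 appears 4 time(s)
  15 appears 1 time(s)
Maximum frequency is 4.
Only 13 reaches that frequency, so it is the mode.
Final answer: 13


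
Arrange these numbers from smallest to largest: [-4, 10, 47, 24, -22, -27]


Original list: [-4, 10, 47, 24, -22, -27]
Repeatedly take the smallest remaining element:
  Remaining [-4, 10, 47, 24, -22, -27] -> smallest is -27
  Remaining [-4, 10, 47, 24, -22] -> smallest is -22
  Remaining [-4, 10, 47, 24] -> smallest is -4
  Remaining [10, 47, 24] -> smallest is 10
  Remaining [47, 24] -> smallest is 24
  Remaining [47] -> smallest is 47
Collecting the picks in order gives the sorted list.
Final answer: [-27, -22, -4, 10, 24, 47]


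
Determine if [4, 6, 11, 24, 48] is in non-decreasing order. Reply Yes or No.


Check consecutive pairs:
  4 <= 6? True
  6 <= 11? True
  11 <= 24? True
  24 <= 48? True
Every consecutive pair is in order, so the list is non-decreasing.
Final answer: Yes


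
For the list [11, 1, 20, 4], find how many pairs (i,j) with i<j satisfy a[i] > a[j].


For each element, count the later elements that are smaller than it:
  11 (index 0): smaller elements after it = [1, 4] -> 2
  1 (index 1): smaller elements after it = [] -> 0
  20 (index 2): smaller elements after it = [4] -> 1
Total inversions = 2 + 0 + 1 = 3
Final answer: 3


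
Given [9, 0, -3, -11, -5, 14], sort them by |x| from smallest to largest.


Compute absolute values:
  |9| = 9
  |0| = 0
  |-3| = 3
  |-11| = 11
  |-5| = 5
  |14| = 14
Absolute values in increasing order: 0 < 3 < 5 < 9 < 11 < 14
Listing the original numbers in that order gives the answer.
Final answer: [0, -3, -5, 9, -11, 14]


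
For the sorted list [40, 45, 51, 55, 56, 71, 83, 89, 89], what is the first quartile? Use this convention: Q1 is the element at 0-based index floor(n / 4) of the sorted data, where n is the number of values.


The list has n = 9 elements.
Q1 index = floor(9 / 4) = floor(2.25) = 2
Counting from index 0 in the sorted data, the element at index 2 is 51.
Final answer: 51


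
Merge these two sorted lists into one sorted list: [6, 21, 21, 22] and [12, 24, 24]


List A: [6, 21, 21, 22]
List B: [12, 24, 24]
Repeatedly compare the front elements and take the smaller:
  6 vs 12 -> take 6
  21 vs 12 -> take 12
  21 vs 24 -> take 21
  21 vs 24 -> take 21
  22 vs 24 -> take 22
  A is exhausted; append the rest of B: [24, 24]
Final answer: [6, 12, 21, 21, 22, 24, 24]


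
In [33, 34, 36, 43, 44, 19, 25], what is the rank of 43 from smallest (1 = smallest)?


Sort ascending: [19, 25, 33, 34, 36, 43, 44]
Find 43 in the sorted list.
43 is at position 6 (1-indexed).
Final answer: 6


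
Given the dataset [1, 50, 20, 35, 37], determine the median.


First, sort the list: [1, 20, 35, 37, 50]
The list has 5 elements (odd count).
The middle index is 2 (0-based), and the element there is 35.
Final answer: 35


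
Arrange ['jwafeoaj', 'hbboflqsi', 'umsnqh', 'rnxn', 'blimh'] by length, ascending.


Compute lengths:
  'jwafeoaj' has length 8
  'hbboflqsi' has length 9
  'umsnqh' has length 6
  'rnxn' has length 4
  'blimh' has length 5
Lengths in increasing order: 4 < 5 < 6 < 8 < 9
Listing the words in that order gives the answer.
Final answer: ['rnxn', 'blimh', 'umsnqh', 'jwafeoaj', 'hbboflqsi']


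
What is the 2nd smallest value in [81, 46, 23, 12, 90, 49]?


Sort ascending: [12, 23, 46, 49, 81, 90]
The 2nd element (1-indexed) is at index 1.
Value = 23
Final answer: 23


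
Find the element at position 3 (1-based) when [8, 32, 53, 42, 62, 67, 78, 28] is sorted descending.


Sort descending: [78, 67, 62, 53, 42, 32, 28, 8]
The 3rd element (1-indexed) is at index 2.
Value = 62
Final answer: 62


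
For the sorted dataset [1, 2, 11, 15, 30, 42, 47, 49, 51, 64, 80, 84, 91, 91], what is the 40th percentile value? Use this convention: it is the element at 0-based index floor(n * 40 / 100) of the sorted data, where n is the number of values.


The dataset has n = 14 elements.
Index = floor(14 * 40 / 100) = floor(560 / 100) = floor(5.6) = 5
Counting from index 0 in the sorted data, the element at index 5 is 42.
Final answer: 42


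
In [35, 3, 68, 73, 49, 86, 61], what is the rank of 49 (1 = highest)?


Sort descending: [86, 73, 68, 61, 49, 35, 3]
Find 49 in the sorted list.
49 is at position 5.
Final answer: 5


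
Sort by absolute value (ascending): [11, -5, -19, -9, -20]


Compute absolute values:
  |11| = 11
  |-5| = 5
  |-19| = 19
  |-9| = 9
  |-20| = 20
Absolute values in increasing order: 5 < 9 < 11 < 19 < 20
Listing the original numbers in that order gives the answer.
Final answer: [-5, -9, 11, -19, -20]


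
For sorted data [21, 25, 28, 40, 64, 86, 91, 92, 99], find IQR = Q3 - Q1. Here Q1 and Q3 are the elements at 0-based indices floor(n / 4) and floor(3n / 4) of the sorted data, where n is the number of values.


The data has n = 9 elements.
Q1 index = floor(9 / 4) = floor(2.25) = 2; Q3 index = floor(3 * 9 / 4) = floor(6.75) = 6
Q1 = element at index 2 = 28
Q3 = element at index 6 = 91
IQR = 91 - 28 = 63
Final answer: 63


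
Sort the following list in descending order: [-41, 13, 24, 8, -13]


Original list: [-41, 13, 24, 8, -13]
Repeatedly take the largest remaining element:
  Remaining [-41, 13, 24, 8, -13] -> largest is 24
  Remaining [-41, 13, 8, -13] -> largest is 13
  Remaining [-41, 8, -13] -> largest is 8
  Remaining [-41, -13] -> largest is -13
  Remaining [-41] -> largest is -41
Collecting the picks in order gives the descending list.
Final answer: [24, 13, 8, -13, -41]


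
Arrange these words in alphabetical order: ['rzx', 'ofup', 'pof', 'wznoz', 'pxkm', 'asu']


Compare strings character by character (the first differing letter decides):
  'asu' < 'ofup' since 'a' < 'o' at position 1
  'ofup' < 'pof' since 'o' < 'p' at position 1
  'pof' < 'pxkm' since 'o' < 'x' at position 2
  'pxkm' < 'rzx' since 'p' < 'r' at position 1
  'rzx' < 'wznoz' since 'r' < 'w' at position 1
Chaining these comparisons gives the alphabetical order.
Final answer: ['asu', 'ofup', 'pof', 'pxkm', 'rzx', 'wznoz']


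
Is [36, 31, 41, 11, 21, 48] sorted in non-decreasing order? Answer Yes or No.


Check consecutive pairs:
  36 <= 31? False
  31 <= 41? True
  41 <= 11? False
  11 <= 21? True
  21 <= 48? True
2 consecutive pair(s) are out of order, so the list is not sorted.
Final answer: No


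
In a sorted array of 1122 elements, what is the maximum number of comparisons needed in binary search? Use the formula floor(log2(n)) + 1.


Binary search halves the search space each step.
Maximum comparisons = floor(log2(1122)) + 1
log2(1122) = 10.1319
floor(log2(1122)) = 10, so 10 + 1 = 11
Final answer: 11


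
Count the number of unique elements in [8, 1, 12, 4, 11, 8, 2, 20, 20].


List all unique values:
Distinct values: [1, 2, 4, 8, 11, 12, 20]
Count = 7
Final answer: 7


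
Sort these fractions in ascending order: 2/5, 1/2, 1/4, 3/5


Convert to decimal for comparison:
  2/5 = 0.4
  1/2 = 0.5
  1/4 = 0.25
  3/5 = 0.6
Decimals in increasing order: 0.25 < 0.4 < 0.5 < 0.6
Writing each back as its fraction gives the sorted order.
Final answer: 1/4, 2/5, 1/2, 3/5


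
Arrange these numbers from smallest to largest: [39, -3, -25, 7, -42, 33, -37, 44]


Original list: [39, -3, -25, 7, -42, 33, -37, 44]
Repeatedly take the smallest remaining element:
  Remaining [39, -3, -25, 7, -42, 33, -37, 44] -> smallest is -42
  Remaining [39, -3, -25, 7, 33, -37, 44] -> smallest is -37
  Remaining [39, -3, -25, 7, 33, 44] -> smallest is -25
  Remaining [39, -3, 7, 33, 44] -> smallest is -3
  Remaining [39, 7, 33, 44] -> smallest is 7
  Remaining [39, 33, 44] -> smallest is 33
  Remaining [39, 44] -> smallest is 39
  Remaining [44] -> smallest is 44
Collecting the picks in order gives the sorted list.
Final answer: [-42, -37, -25, -3, 7, 33, 39, 44]


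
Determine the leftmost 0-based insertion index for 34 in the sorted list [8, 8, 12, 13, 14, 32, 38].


List is sorted: [8, 8, 12, 13, 14, 32, 38]
We need the leftmost position where 34 can be inserted, i.e. the first index whose element is >= 34 (or the end of the list if none is).
Binary search with low=0, high=7 (0-based indices):
  low=0, high=7, mid=3: a[3]=13 < 34, so low = 4
  low=4, high=7, mid=5: a[5]=32 < 34, so low = 6
  low=6, high=7, mid=6: a[6]=38 >= 34, so high = 6
Now low = high = 6, so the insertion index is 6.
Final answer: 6


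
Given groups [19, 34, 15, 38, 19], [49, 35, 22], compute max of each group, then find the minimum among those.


Find max of each group:
  Group 1: [19, 34, 15, 38, 19] -> max = 38
  Group 2: [49, 35, 22] -> max = 49
Maxes: [38, 49]
Minimum of maxes = 38
Final answer: 38


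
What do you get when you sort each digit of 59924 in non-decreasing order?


The number 59924 has digits: 5, 9, 9, 2, 4
Sorted: 2, 4, 5, 9, 9
Joining the sorted digits gives the result.
Final answer: 24599


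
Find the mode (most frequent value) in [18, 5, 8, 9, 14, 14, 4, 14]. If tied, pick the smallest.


Count the frequency of each value:
  4 appears 1 time(s)
  5 appears 1 time(s)
  8 appears 1 time(s)
  9 appears 1 time(s)
  14 appears 3 time(s)
  18 appears 1 time(s)
Maximum frequency is 3.
Only 14 reaches that frequency, so it is the mode.
Final answer: 14


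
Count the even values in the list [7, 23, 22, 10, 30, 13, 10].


Check each element:
  7 is odd
  23 is odd
  22 is even
  10 is even
  30 is even
  13 is odd
  10 is even
Evens: [22, 10, 30, 10]
Count of evens = 4
Final answer: 4


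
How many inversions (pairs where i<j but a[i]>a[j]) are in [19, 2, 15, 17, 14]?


For each element, count the later elements that are smaller than it:
  19 (index 0): smaller elements after it = [2, 15, 17, 14] -> 4
  2 (index 1): smaller elements after it = [] -> 0
  15 (index 2): smaller elements after it = [14] -> 1
  17 (index 3): smaller elements after it = [14] -> 1
Total inversions = 4 + 0 + 1 + 1 = 6
Final answer: 6


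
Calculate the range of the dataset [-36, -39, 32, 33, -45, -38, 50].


Maximum value: 50
Minimum value: -45
Range = 50 - (-45) = 95
Final answer: 95


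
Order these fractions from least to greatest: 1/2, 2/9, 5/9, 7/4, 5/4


Convert to decimal for comparison:
  1/2 = 0.5
  2/9 = 0.2222
  5/9 = 0.5556
  7/4 = 1.75
  5/4 = 1.25
Decimals in increasing order: 0.2222 < 0.5 < 0.5556 < 1.25 < 1.75
Writing each back as its fraction gives the sorted order.
Final answer: 2/9, 1/2, 5/9, 5/4, 7/4


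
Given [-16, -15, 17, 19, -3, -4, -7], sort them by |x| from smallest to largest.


Compute absolute values:
  |-16| = 16
  |-15| = 15
  |17| = 17
  |19| = 19
  |-3| = 3
  |-4| = 4
  |-7| = 7
Absolute values in increasing order: 3 < 4 < 7 < 15 < 16 < 17 < 19
Listing the original numbers in that order gives the answer.
Final answer: [-3, -4, -7, -15, -16, 17, 19]


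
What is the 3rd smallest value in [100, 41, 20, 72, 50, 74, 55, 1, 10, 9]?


Sort ascending: [1, 9, 10, 20, 41, 50, 55, 72, 74, 100]
The 3rd element (1-indexed) is at index 2.
Value = 10
Final answer: 10


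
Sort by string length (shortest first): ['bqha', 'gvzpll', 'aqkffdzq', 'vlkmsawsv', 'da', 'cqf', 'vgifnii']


Compute lengths:
  'bqha' has length 4
  'gvzpll' has length 6
  'aqkffdzq' has length 8
  'vlkmsawsv' has length 9
  'da' has length 2
  'cqf' has length 3
  'vgifnii' has length 7
Lengths in increasing order: 2 < 3 < 4 < 6 < 7 < 8 < 9
Listing the words in that order gives the answer.
Final answer: ['da', 'cqf', 'bqha', 'gvzpll', 'vgifnii', 'aqkffdzq', 'vlkmsawsv']


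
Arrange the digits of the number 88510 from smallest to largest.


The number 88510 has digits: 8, 8, 5, 1, 0
Sorted: 0, 1, 5, 8, 8
Joining the sorted digits gives the result.
Final answer: 01588


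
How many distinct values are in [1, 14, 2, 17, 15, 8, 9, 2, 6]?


List all unique values:
Distinct values: [1, 2, 6, 8, 9, 14, 15, 17]
Count = 8
Final answer: 8


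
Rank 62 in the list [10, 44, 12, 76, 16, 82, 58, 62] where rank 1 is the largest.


Sort descending: [82, 76, 62, 58, 44, 16, 12, 10]
Find 62 in the sorted list.
62 is at position 3.
Final answer: 3


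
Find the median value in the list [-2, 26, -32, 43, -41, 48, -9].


First, sort the list: [-41, -32, -9, -2, 26, 43, 48]
The list has 7 elements (odd count).
The middle index is 3 (0-based), and the element there is -2.
Final answer: -2


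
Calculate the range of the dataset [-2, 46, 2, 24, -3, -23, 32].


Maximum value: 46
Minimum value: -23
Range = 46 - (-23) = 69
Final answer: 69


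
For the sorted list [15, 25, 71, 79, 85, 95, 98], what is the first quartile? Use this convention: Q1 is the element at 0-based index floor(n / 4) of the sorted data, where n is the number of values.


The list has n = 7 elements.
Q1 index = floor(7 / 4) = floor(1.75) = 1
Counting from index 0 in the sorted data, the element at index 1 is 25.
Final answer: 25


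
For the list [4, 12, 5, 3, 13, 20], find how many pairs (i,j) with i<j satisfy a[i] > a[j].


For each element, count the later elements that are smaller than it:
  4 (index 0): smaller elements after it = [3] -> 1
  12 (index 1): smaller elements after it = [5, 3] -> 2
  5 (index 2): smaller elements after it = [3] -> 1
  3 (index 3): smaller elements after it = [] -> 0
  13 (index 4): smaller elements after it = [] -> 0
Total inversions = 1 + 2 + 1 + 0 + 0 = 4
Final answer: 4


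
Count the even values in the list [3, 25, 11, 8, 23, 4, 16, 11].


Check each element:
  3 is odd
  25 is odd
  11 is odd
  8 is even
  23 is odd
  4 is even
  16 is even
  11 is odd
Evens: [8, 4, 16]
Count of evens = 3
Final answer: 3


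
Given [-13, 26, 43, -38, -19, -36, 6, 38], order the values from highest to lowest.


Original list: [-13, 26, 43, -38, -19, -36, 6, 38]
Repeatedly take the largest remaining element:
  Remaining [-13, 26, 43, -38, -19, -36, 6, 38] -> largest is 43
  Remaining [-13, 26, -38, -19, -36, 6, 38] -> largest is 38
  Remaining [-13, 26, -38, -19, -36, 6] -> largest is 26
  Remaining [-13, -38, -19, -36, 6] -> largest is 6
  Remaining [-13, -38, -19, -36] -> largest is -13
  Remaining [-38, -19, -36] -> largest is -19
  Remaining [-38, -36] -> largest is -36
  Remaining [-38] -> largest is -38
Collecting the picks in order gives the descending list.
Final answer: [43, 38, 26, 6, -13, -19, -36, -38]


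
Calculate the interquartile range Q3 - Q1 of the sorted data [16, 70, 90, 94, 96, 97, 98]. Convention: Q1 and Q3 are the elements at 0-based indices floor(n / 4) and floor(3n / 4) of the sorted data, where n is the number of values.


The data has n = 7 elements.
Q1 index = floor(7 / 4) = floor(1.75) = 1; Q3 index = floor(3 * 7 / 4) = floor(5.25) = 5
Q1 = element at index 1 = 70
Q3 = element at index 5 = 97
IQR = 97 - 70 = 27
Final answer: 27


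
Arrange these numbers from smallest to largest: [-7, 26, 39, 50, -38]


Original list: [-7, 26, 39, 50, -38]
Repeatedly take the smallest remaining element:
  Remaining [-7, 26, 39, 50, -38] -> smallest is -38
  Remaining [-7, 26, 39, 50] -> smallest is -7
  Remaining [26, 39, 50] -> smallest is 26
  Remaining [39, 50] -> smallest is 39
  Remaining [50] -> smallest is 50
Collecting the picks in order gives the sorted list.
Final answer: [-38, -7, 26, 39, 50]


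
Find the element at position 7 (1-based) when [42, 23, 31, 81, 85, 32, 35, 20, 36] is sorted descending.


Sort descending: [85, 81, 42, 36, 35, 32, 31, 23, 20]
The 7th element (1-indexed) is at index 6.
Value = 31
Final answer: 31


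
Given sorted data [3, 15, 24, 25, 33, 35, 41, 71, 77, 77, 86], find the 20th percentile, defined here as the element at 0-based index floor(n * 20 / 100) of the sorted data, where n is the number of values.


The dataset has n = 11 elements.
Index = floor(11 * 20 / 100) = floor(220 / 100) = floor(2.2) = 2
Counting from index 0 in the sorted data, the element at index 2 is 24.
Final answer: 24


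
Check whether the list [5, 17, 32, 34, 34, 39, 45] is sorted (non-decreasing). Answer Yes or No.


Check consecutive pairs:
  5 <= 17? True
  17 <= 32? True
  32 <= 34? True
  34 <= 34? True
  34 <= 39? True
  39 <= 45? True
Every consecutive pair is in order, so the list is non-decreasing.
Final answer: Yes


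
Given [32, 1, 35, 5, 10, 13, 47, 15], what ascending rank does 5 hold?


Sort ascending: [1, 5, 10, 13, 15, 32, 35, 47]
Find 5 in the sorted list.
5 is at position 2 (1-indexed).
Final answer: 2


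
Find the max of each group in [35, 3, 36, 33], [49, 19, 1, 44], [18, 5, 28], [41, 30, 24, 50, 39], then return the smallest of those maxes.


Find max of each group:
  Group 1: [35, 3, 36, 33] -> max = 36
  Group 2: [49, 19, 1, 44] -> max = 49
  Group 3: [18, 5, 28] -> max = 28
  Group 4: [41, 30, 24, 50, 39] -> max = 50
Maxes: [36, 49, 28, 50]
Minimum of maxes = 28
Final answer: 28


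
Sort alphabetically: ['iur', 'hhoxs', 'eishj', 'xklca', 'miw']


Compare strings character by character (the first differing letter decides):
  'eishj' < 'hhoxs' since 'e' < 'h' at position 1
  'hhoxs' < 'iur' since 'h' < 'i' at position 1
  'iur' < 'miw' since 'i' < 'm' at position 1
  'miw' < 'xklca' since 'm' < 'x' at position 1
Chaining these comparisons gives the alphabetical order.
Final answer: ['eishj', 'hhoxs', 'iur', 'miw', 'xklca']


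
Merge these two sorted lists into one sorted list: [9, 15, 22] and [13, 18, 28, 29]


List A: [9, 15, 22]
List B: [13, 18, 28, 29]
Repeatedly compare the front elements and take the smaller:
  9 vs 13 -> take 9
  15 vs 13 -> take 13
  15 vs 18 -> take 15
  22 vs 18 -> take 18
  22 vs 28 -> take 22
  A is exhausted; append the rest of B: [28, 29]
Final answer: [9, 13, 15, 18, 22, 28, 29]


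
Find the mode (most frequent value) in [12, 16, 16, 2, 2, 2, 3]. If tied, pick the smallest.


Count the frequency of each value:
  2 appears 3 time(s)
  3 appears 1 time(s)
  12 appears 1 time(s)
  16 appears 2 time(s)
Maximum frequency is 3.
Only 2 reaches that frequency, so it is the mode.
Final answer: 2


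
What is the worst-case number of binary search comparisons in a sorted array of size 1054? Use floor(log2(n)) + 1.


Binary search halves the search space each step.
Maximum comparisons = floor(log2(1054)) + 1
log2(1054) = 10.0417
floor(log2(1054)) = 10, so 10 + 1 = 11
Final answer: 11


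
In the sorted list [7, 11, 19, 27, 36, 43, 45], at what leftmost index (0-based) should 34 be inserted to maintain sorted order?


List is sorted: [7, 11, 19, 27, 36, 43, 45]
We need the leftmost position where 34 can be inserted, i.e. the first index whose element is >= 34 (or the end of the list if none is).
Binary search with low=0, high=7 (0-based indices):
  low=0, high=7, mid=3: a[3]=27 < 34, so low = 4
  low=4, high=7, mid=5: a[5]=43 >= 34, so high = 5
  low=4, high=5, mid=4: a[4]=36 >= 34, so high = 4
Now low = high = 4, so the insertion index is 4.
Final answer: 4


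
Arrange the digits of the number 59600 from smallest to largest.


The number 59600 has digits: 5, 9, 6, 0, 0
Sorted: 0, 0, 5, 6, 9
Joining the sorted digits gives the result.
Final answer: 00569


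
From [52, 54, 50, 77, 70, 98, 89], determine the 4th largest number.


Sort descending: [98, 89, 77, 70, 54, 52, 50]
The 4th element (1-indexed) is at index 3.
Value = 70
Final answer: 70


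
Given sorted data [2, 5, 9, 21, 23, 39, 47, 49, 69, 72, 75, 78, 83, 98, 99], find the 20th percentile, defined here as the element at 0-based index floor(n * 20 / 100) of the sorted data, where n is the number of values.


The dataset has n = 15 elements.
Index = floor(15 * 20 / 100) = floor(300 / 100) = floor(3) = 3
Counting from index 0 in the sorted data, the element at index 3 is 21.
Final answer: 21


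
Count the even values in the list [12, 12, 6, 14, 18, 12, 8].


Check each element:
  12 is even
  12 is even
  6 is even
  14 is even
  18 is even
  12 is even
  8 is even
Evens: [12, 12, 6, 14, 18, 12, 8]
Count of evens = 7
Final answer: 7


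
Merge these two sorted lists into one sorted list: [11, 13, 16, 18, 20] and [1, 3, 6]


List A: [11, 13, 16, 18, 20]
List B: [1, 3, 6]
Repeatedly compare the front elements and take the smaller:
  11 vs 1 -> take 1
  11 vs 3 -> take 3
  11 vs 6 -> take 6
  B is exhausted; append the rest of A: [11, 13, 16, 18, 20]
Final answer: [1, 3, 6, 11, 13, 16, 18, 20]


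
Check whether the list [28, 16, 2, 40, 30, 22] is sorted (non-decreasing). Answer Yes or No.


Check consecutive pairs:
  28 <= 16? False
  16 <= 2? False
  2 <= 40? True
  40 <= 30? False
  30 <= 22? False
4 consecutive pair(s) are out of order, so the list is not sorted.
Final answer: No


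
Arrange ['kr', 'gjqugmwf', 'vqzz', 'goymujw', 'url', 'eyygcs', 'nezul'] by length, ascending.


Compute lengths:
  'kr' has length 2
  'gjqugmwf' has length 8
  'vqzz' has length 4
  'goymujw' has length 7
  'url' has length 3
  'eyygcs' has length 6
  'nezul' has length 5
Lengths in increasing order: 2 < 3 < 4 < 5 < 6 < 7 < 8
Listing the words in that order gives the answer.
Final answer: ['kr', 'url', 'vqzz', 'nezul', 'eyygcs', 'goymujw', 'gjqugmwf']


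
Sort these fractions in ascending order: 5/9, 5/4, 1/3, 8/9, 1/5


Convert to decimal for comparison:
  5/9 = 0.5556
  5/4 = 1.25
  1/3 = 0.3333
  8/9 = 0.8889
  1/5 = 0.2
Decimals in increasing order: 0.2 < 0.3333 < 0.5556 < 0.8889 < 1.25
Writing each back as its fraction gives the sorted order.
Final answer: 1/5, 1/3, 5/9, 8/9, 5/4


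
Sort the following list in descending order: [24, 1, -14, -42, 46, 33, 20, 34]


Original list: [24, 1, -14, -42, 46, 33, 20, 34]
Repeatedly take the largest remaining element:
  Remaining [24, 1, -14, -42, 46, 33, 20, 34] -> largest is 46
  Remaining [24, 1, -14, -42, 33, 20, 34] -> largest is 34
  Remaining [24, 1, -14, -42, 33, 20] -> largest is 33
  Remaining [24, 1, -14, -42, 20] -> largest is 24
  Remaining [1, -14, -42, 20] -> largest is 20
  Remaining [1, -14, -42] -> largest is 1
  Remaining [-14, -42] -> largest is -14
  Remaining [-42] -> largest is -42
Collecting the picks in order gives the descending list.
Final answer: [46, 34, 33, 24, 20, 1, -14, -42]


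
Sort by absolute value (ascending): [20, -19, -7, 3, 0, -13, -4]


Compute absolute values:
  |20| = 20
  |-19| = 19
  |-7| = 7
  |3| = 3
  |0| = 0
  |-13| = 13
  |-4| = 4
Absolute values in increasing order: 0 < 3 < 4 < 7 < 13 < 19 < 20
Listing the original numbers in that order gives the answer.
Final answer: [0, 3, -4, -7, -13, -19, 20]


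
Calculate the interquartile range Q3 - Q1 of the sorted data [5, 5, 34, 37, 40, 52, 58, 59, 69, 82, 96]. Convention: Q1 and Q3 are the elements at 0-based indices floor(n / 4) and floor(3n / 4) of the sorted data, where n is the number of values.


The data has n = 11 elements.
Q1 index = floor(11 / 4) = floor(2.75) = 2; Q3 index = floor(3 * 11 / 4) = floor(8.25) = 8
Q1 = element at index 2 = 34
Q3 = element at index 8 = 69
IQR = 69 - 34 = 35
Final answer: 35


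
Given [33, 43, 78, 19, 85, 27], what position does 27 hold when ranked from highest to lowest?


Sort descending: [85, 78, 43, 33, 27, 19]
Find 27 in the sorted list.
27 is at position 5.
Final answer: 5


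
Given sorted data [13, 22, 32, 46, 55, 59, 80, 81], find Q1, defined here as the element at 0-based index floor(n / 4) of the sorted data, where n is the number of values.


The list has n = 8 elements.
Q1 index = floor(8 / 4) = floor(2) = 2
Counting from index 0 in the sorted data, the element at index 2 is 32.
Final answer: 32


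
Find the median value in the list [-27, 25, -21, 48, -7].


First, sort the list: [-27, -21, -7, 25, 48]
The list has 5 elements (odd count).
The middle index is 2 (0-based), and the element there is -7.
Final answer: -7


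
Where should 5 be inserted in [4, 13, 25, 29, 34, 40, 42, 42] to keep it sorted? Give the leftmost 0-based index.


List is sorted: [4, 13, 25, 29, 34, 40, 42, 42]
We need the leftmost position where 5 can be inserted, i.e. the first index whose element is >= 5 (or the end of the list if none is).
Binary search with low=0, high=8 (0-based indices):
  low=0, high=8, mid=4: a[4]=34 >= 5, so high = 4
  low=0, high=4, mid=2: a[2]=25 >= 5, so high = 2
  low=0, high=2, mid=1: a[1]=13 >= 5, so high = 1
  low=0, high=1, mid=0: a[0]=4 < 5, so low = 1
Now low = high = 1, so the insertion index is 1.
Final answer: 1


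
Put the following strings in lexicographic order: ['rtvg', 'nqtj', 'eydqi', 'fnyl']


Compare strings character by character (the first differing letter decides):
  'eydqi' < 'fnyl' since 'e' < 'f' at position 1
  'fnyl' < 'nqtj' since 'f' < 'n' at position 1
  'nqtj' < 'rtvg' since 'n' < 'r' at position 1
Chaining these comparisons gives the alphabetical order.
Final answer: ['eydqi', 'fnyl', 'nqtj', 'rtvg']


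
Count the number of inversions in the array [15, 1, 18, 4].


For each element, count the later elements that are smaller than it:
  15 (index 0): smaller elements after it = [1, 4] -> 2
  1 (index 1): smaller elements after it = [] -> 0
  18 (index 2): smaller elements after it = [4] -> 1
Total inversions = 2 + 0 + 1 = 3
Final answer: 3


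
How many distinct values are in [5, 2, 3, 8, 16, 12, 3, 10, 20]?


List all unique values:
Distinct values: [2, 3, 5, 8, 10, 12, 16, 20]
Count = 8
Final answer: 8


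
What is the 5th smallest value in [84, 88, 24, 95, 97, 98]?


Sort ascending: [24, 84, 88, 95, 97, 98]
The 5th element (1-indexed) is at index 4.
Value = 97
Final answer: 97


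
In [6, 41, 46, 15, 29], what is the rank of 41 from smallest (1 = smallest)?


Sort ascending: [6, 15, 29, 41, 46]
Find 41 in the sorted list.
41 is at position 4 (1-indexed).
Final answer: 4


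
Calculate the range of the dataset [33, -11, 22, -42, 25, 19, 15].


Maximum value: 33
Minimum value: -42
Range = 33 - (-42) = 75
Final answer: 75


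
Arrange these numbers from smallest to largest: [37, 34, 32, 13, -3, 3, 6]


Original list: [37, 34, 32, 13, -3, 3, 6]
Repeatedly take the smallest remaining element:
  Remaining [37, 34, 32, 13, -3, 3, 6] -> smallest is -3
  Remaining [37, 34, 32, 13, 3, 6] -> smallest is 3
  Remaining [37, 34, 32, 13, 6] -> smallest is 6
  Remaining [37, 34, 32, 13] -> smallest is 13
  Remaining [37, 34, 32] -> smallest is 32
  Remaining [37, 34] -> smallest is 34
  Remaining [37] -> smallest is 37
Collecting the picks in order gives the sorted list.
Final answer: [-3, 3, 6, 13, 32, 34, 37]


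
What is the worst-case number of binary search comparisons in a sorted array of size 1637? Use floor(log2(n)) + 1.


Binary search halves the search space each step.
Maximum comparisons = floor(log2(1637)) + 1
log2(1637) = 10.6768
floor(log2(1637)) = 10, so 10 + 1 = 11
Final answer: 11


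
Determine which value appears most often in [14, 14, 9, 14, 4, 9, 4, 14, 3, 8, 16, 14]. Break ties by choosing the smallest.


Count the frequency of each value:
  3 appears 1 time(s)
  4 appears 2 time(s)
  8 appears 1 time(s)
  9 appears 2 time(s)
  14 appears 5 time(s)
  16 appears 1 time(s)
Maximum frequency is 5.
Only 14 reaches that frequency, so it is the mode.
Final answer: 14


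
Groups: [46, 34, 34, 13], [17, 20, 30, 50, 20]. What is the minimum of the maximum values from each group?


Find max of each group:
  Group 1: [46, 34, 34, 13] -> max = 46
  Group 2: [17, 20, 30, 50, 20] -> max = 50
Maxes: [46, 50]
Minimum of maxes = 46
Final answer: 46


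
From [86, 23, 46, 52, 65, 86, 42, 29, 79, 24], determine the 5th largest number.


Sort descending: [86, 86, 79, 65, 52, 46, 42, 29, 24, 23]
The 5th element (1-indexed) is at index 4.
Value = 52
Final answer: 52


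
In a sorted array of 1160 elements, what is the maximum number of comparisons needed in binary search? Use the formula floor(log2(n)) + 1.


Binary search halves the search space each step.
Maximum comparisons = floor(log2(1160)) + 1
log2(1160) = 10.1799
floor(log2(1160)) = 10, so 10 + 1 = 11
Final answer: 11


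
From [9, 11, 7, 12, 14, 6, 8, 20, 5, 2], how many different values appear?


List all unique values:
Distinct values: [2, 5, 6, 7, 8, 9, 11, 12, 14, 20]
Count = 10
Final answer: 10


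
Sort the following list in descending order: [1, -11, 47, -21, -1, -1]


Original list: [1, -11, 47, -21, -1, -1]
Repeatedly take the largest remaining element:
  Remaining [1, -11, 47, -21, -1, -1] -> largest is 47
  Remaining [1, -11, -21, -1, -1] -> largest is 1
  Remaining [-11, -21, -1, -1] -> largest is -1
  Remaining [-11, -21, -1] -> largest is -1
  Remaining [-11, -21] -> largest is -11
  Remaining [-21] -> largest is -21
Collecting the picks in order gives the descending list.
Final answer: [47, 1, -1, -1, -11, -21]


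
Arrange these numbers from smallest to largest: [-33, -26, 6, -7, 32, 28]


Original list: [-33, -26, 6, -7, 32, 28]
Repeatedly take the smallest remaining element:
  Remaining [-33, -26, 6, -7, 32, 28] -> smallest is -33
  Remaining [-26, 6, -7, 32, 28] -> smallest is -26
  Remaining [6, -7, 32, 28] -> smallest is -7
  Remaining [6, 32, 28] -> smallest is 6
  Remaining [32, 28] -> smallest is 28
  Remaining [32] -> smallest is 32
Collecting the picks in order gives the sorted list.
Final answer: [-33, -26, -7, 6, 28, 32]


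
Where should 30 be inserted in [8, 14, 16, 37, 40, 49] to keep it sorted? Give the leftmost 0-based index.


List is sorted: [8, 14, 16, 37, 40, 49]
We need the leftmost position where 30 can be inserted, i.e. the first index whose element is >= 30 (or the end of the list if none is).
Binary search with low=0, high=6 (0-based indices):
  low=0, high=6, mid=3: a[3]=37 >= 30, so high = 3
  low=0, high=3, mid=1: a[1]=14 < 30, so low = 2
  low=2, high=3, mid=2: a[2]=16 < 30, so low = 3
Now low = high = 3, so the insertion index is 3.
Final answer: 3


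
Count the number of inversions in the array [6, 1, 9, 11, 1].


For each element, count the later elements that are smaller than it:
  6 (index 0): smaller elements after it = [1, 1] -> 2
  1 (index 1): smaller elements after it = [] -> 0
  9 (index 2): smaller elements after it = [1] -> 1
  11 (index 3): smaller elements after it = [1] -> 1
Total inversions = 2 + 0 + 1 + 1 = 4
Final answer: 4


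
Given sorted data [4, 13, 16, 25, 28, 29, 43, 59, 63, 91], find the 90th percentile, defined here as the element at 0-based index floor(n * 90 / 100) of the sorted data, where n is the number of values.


The dataset has n = 10 elements.
Index = floor(10 * 90 / 100) = floor(900 / 100) = floor(9) = 9
Counting from index 0 in the sorted data, the element at index 9 is 91.
Final answer: 91


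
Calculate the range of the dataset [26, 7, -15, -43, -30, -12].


Maximum value: 26
Minimum value: -43
Range = 26 - (-43) = 69
Final answer: 69


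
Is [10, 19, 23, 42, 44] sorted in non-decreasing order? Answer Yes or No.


Check consecutive pairs:
  10 <= 19? True
  19 <= 23? True
  23 <= 42? True
  42 <= 44? True
Every consecutive pair is in order, so the list is non-decreasing.
Final answer: Yes


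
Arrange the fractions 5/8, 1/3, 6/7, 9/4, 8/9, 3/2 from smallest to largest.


Convert to decimal for comparison:
  5/8 = 0.625
  1/3 = 0.3333
  6/7 = 0.8571
  9/4 = 2.25
  8/9 = 0.8889
  3/2 = 1.5
Decimals in increasing order: 0.3333 < 0.625 < 0.8571 < 0.8889 < 1.5 < 2.25
Writing each back as its fraction gives the sorted order.
Final answer: 1/3, 5/8, 6/7, 8/9, 3/2, 9/4


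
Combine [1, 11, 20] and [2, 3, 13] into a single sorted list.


List A: [1, 11, 20]
List B: [2, 3, 13]
Repeatedly compare the front elements and take the smaller:
  1 vs 2 -> take 1
  11 vs 2 -> take 2
  11 vs 3 -> take 3
  11 vs 13 -> take 11
  20 vs 13 -> take 13
  B is exhausted; append the rest of A: [20]
Final answer: [1, 2, 3, 11, 13, 20]


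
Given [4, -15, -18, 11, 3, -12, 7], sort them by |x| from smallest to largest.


Compute absolute values:
  |4| = 4
  |-15| = 15
  |-18| = 18
  |11| = 11
  |3| = 3
  |-12| = 12
  |7| = 7
Absolute values in increasing order: 3 < 4 < 7 < 11 < 12 < 15 < 18
Listing the original numbers in that order gives the answer.
Final answer: [3, 4, 7, 11, -12, -15, -18]


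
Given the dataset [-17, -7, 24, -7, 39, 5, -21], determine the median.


First, sort the list: [-21, -17, -7, -7, 5, 24, 39]
The list has 7 elements (odd count).
The middle index is 3 (0-based), and the element there is -7.
Final answer: -7


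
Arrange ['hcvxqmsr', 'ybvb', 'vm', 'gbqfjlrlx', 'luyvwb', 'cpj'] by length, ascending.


Compute lengths:
  'hcvxqmsr' has length 8
  'ybvb' has length 4
  'vm' has length 2
  'gbqfjlrlx' has length 9
  'luyvwb' has length 6
  'cpj' has length 3
Lengths in increasing order: 2 < 3 < 4 < 6 < 8 < 9
Listing the words in that order gives the answer.
Final answer: ['vm', 'cpj', 'ybvb', 'luyvwb', 'hcvxqmsr', 'gbqfjlrlx']


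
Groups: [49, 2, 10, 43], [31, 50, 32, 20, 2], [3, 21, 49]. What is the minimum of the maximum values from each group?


Find max of each group:
  Group 1: [49, 2, 10, 43] -> max = 49
  Group 2: [31, 50, 32, 20, 2] -> max = 50
  Group 3: [3, 21, 49] -> max = 49
Maxes: [49, 50, 49]
Minimum of maxes = 49
Final answer: 49


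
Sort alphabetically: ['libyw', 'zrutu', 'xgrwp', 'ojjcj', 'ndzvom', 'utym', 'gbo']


Compare strings character by character (the first differing letter decides):
  'gbo' < 'libyw' since 'g' < 'l' at position 1
  'libyw' < 'ndzvom' since 'l' < 'n' at position 1
  'ndzvom' < 'ojjcj' since 'n' < 'o' at position 1
  'ojjcj' < 'utym' since 'o' < 'u' at position 1
  'utym' < 'xgrwp' since 'u' < 'x' at position 1
  'xgrwp' < 'zrutu' since 'x' < 'z' at position 1
Chaining these comparisons gives the alphabetical order.
Final answer: ['gbo', 'libyw', 'ndzvom', 'ojjcj', 'utym', 'xgrwp', 'zrutu']


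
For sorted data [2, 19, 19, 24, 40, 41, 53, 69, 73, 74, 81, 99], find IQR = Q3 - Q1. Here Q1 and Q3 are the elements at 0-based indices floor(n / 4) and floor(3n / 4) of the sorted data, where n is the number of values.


The data has n = 12 elements.
Q1 index = floor(12 / 4) = floor(3) = 3; Q3 index = floor(3 * 12 / 4) = floor(9) = 9
Q1 = element at index 3 = 24
Q3 = element at index 9 = 74
IQR = 74 - 24 = 50
Final answer: 50


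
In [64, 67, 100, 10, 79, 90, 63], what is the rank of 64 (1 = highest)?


Sort descending: [100, 90, 79, 67, 64, 63, 10]
Find 64 in the sorted list.
64 is at position 5.
Final answer: 5


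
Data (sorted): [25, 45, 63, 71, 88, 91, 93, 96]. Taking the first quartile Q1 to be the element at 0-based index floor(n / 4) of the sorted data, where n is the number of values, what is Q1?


The list has n = 8 elements.
Q1 index = floor(8 / 4) = floor(2) = 2
Counting from index 0 in the sorted data, the element at index 2 is 63.
Final answer: 63
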